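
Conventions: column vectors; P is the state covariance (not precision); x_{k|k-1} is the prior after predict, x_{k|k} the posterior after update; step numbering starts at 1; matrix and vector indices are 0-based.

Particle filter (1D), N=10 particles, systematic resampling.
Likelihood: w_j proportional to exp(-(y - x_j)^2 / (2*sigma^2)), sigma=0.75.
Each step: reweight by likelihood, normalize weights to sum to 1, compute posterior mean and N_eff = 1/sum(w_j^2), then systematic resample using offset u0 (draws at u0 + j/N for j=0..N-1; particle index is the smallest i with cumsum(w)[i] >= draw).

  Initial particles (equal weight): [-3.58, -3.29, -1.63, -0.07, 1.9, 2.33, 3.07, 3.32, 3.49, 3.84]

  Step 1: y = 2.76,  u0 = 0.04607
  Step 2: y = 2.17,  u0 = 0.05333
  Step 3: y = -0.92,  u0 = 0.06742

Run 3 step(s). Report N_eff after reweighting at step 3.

step 1: w=[0.0000, 0.0000, 0.0000, 0.0002, 0.1289, 0.2111, 0.2284, 0.1883, 0.1549, 0.0882]  mean=2.9424  Neff=5.5381  idx=[4, 5, 5, 6, 6, 6, 7, 7, 8, 9]
step 2: w=[0.1780, 0.1856, 0.1856, 0.0924, 0.0924, 0.0924, 0.0586, 0.0586, 0.0404, 0.0159]  mean=2.6456  Neff=7.4092  idx=[0, 0, 1, 1, 2, 3, 4, 5, 6, 8]
step 3: w=[0.4353, 0.4353, 0.0428, 0.0428, 0.0428, 0.0004, 0.0004, 0.0004, 0.0001, 0.0000]  mean=1.9566  Neff=2.6015  idx=[0, 0, 0, 0, 1, 1, 1, 1, 1, 4]

N_eff = 2.6015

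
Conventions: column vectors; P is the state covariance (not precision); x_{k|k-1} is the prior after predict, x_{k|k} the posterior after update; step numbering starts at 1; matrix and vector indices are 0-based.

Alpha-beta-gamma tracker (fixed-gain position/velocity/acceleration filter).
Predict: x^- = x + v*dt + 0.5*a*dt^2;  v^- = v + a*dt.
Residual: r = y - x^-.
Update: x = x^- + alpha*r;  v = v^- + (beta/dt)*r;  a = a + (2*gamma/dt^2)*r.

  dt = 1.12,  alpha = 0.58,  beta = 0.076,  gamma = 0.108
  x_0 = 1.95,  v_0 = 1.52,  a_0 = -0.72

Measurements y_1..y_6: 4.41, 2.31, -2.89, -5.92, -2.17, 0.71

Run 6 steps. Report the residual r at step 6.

resid = 13.1595

step 1: x_pred=3.2008  r=1.2092  x^+=3.9021  v^+=0.7957  a^+=-0.5118
step 2: x_pred=4.4723  r=-2.1623  x^+=3.2182  v^+=0.0757  a^+=-0.8841
step 3: x_pred=2.7485  r=-5.6385  x^+=-0.5219  v^+=-1.2971  a^+=-1.8550
step 4: x_pred=-3.1381  r=-2.7819  x^+=-4.7516  v^+=-3.5635  a^+=-2.3341
step 5: x_pred=-10.2066  r=8.0366  x^+=-5.5454  v^+=-5.6323  a^+=-0.9502
step 6: x_pred=-12.4495  r=13.1595  x^+=-4.8170  v^+=-5.8036  a^+=1.3158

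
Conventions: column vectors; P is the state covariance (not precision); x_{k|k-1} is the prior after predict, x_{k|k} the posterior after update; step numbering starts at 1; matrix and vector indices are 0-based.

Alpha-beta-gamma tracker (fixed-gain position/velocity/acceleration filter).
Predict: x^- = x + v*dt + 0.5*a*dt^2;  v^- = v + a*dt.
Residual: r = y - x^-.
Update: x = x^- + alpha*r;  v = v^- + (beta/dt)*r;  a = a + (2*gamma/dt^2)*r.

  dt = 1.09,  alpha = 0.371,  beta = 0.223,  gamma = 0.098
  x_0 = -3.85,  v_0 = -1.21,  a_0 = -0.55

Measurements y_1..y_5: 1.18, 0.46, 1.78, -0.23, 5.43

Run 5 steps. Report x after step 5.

x_post = 6.1302

step 1: x_pred=-5.4956  r=6.6756  x^+=-3.0190  v^+=-0.4438  a^+=0.5513
step 2: x_pred=-3.1752  r=3.6352  x^+=-1.8265  v^+=0.9008  a^+=1.1510
step 3: x_pred=-0.1609  r=1.9409  x^+=0.5592  v^+=2.5525  a^+=1.4712
step 4: x_pred=4.2153  r=-4.4453  x^+=2.5661  v^+=3.2466  a^+=0.7378
step 5: x_pred=6.5432  r=-1.1132  x^+=6.1302  v^+=3.8230  a^+=0.5542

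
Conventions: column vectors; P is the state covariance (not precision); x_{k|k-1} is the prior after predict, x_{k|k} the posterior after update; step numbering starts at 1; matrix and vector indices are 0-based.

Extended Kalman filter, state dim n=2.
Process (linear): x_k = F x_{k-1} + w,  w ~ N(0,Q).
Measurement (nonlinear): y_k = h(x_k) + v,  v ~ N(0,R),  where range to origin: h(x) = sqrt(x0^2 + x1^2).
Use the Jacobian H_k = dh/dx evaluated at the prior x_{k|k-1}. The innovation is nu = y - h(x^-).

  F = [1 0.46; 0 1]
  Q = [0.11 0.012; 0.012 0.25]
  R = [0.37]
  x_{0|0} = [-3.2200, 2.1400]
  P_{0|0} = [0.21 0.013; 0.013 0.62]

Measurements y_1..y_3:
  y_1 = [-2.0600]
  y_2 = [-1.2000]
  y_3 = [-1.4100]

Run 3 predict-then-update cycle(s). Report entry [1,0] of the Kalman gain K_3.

step 1: x^-=[-2.2356, 2.1400]  P^-=[0.4632 0.3102; 0.3102 0.8700]  H_jac=[-0.7224 0.6915]  S=[0.7178]  K=[-0.1673; 0.5259]  nu=[-5.1548]  x^+=[-1.3733, -0.5711]  P^+=[0.4431 0.3734; 0.3734 0.6714]
step 2: x^-=[-1.6360, -0.5711]  P^-=[1.0386 0.6942; 0.6942 0.9214]  H_jac=[-0.9441 -0.3296]  S=[1.8279]  K=[-0.6616; -0.5247]  nu=[-2.9328]  x^+=[0.3044, 0.9678]  P^+=[0.2385 0.0596; 0.0596 0.4182]
step 3: x^-=[0.7496, 0.9678]  P^-=[0.4918 0.2640; 0.2640 0.6682]  H_jac=[0.6123 0.7906]  S=[1.2277]  K=[0.4153; 0.5620]  nu=[-2.6341]  x^+=[-0.3444, -0.5126]  P^+=[0.2801 -0.0225; -0.0225 0.2805]

K[1,0] = 0.5620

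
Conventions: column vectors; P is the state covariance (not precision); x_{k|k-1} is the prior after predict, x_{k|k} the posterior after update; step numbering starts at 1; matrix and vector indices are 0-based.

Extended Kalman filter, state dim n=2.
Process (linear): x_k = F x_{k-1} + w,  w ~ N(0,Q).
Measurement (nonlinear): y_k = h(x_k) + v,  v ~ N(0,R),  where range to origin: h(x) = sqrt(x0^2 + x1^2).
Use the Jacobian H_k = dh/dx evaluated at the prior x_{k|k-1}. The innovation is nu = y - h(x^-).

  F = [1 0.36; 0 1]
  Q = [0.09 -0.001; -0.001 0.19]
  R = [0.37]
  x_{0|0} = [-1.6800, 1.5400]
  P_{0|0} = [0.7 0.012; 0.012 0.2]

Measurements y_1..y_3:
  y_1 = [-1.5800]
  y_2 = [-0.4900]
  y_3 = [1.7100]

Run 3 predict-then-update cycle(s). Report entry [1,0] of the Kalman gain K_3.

K[1,0] = -0.3572

step 1: x^-=[-1.1256, 1.5400]  P^-=[0.8246 0.0830; 0.0830 0.3900]  H_jac=[-0.5901 0.8073]  S=[0.8322]  K=[-0.5041; 0.3195]  nu=[-3.4875]  x^+=[0.6326, 0.4258]  P^+=[0.6130 0.2170; 0.2170 0.3051]
step 2: x^-=[0.7859, 0.4258]  P^-=[0.8989 0.3259; 0.3259 0.4951]  H_jac=[0.8792 0.4764]  S=[1.4502]  K=[0.6520; 0.3602]  nu=[-1.3838]  x^+=[-0.1164, -0.0726]  P^+=[0.2824 -0.0147; -0.0147 0.3069]
step 3: x^-=[-0.1425, -0.0726]  P^-=[0.4015 0.0948; 0.0948 0.4969]  H_jac=[-0.8910 -0.4540]  S=[0.8679]  K=[-0.4618; -0.3572]  nu=[1.5500]  x^+=[-0.8584, -0.6264]  P^+=[0.2164 -0.0484; -0.0484 0.3861]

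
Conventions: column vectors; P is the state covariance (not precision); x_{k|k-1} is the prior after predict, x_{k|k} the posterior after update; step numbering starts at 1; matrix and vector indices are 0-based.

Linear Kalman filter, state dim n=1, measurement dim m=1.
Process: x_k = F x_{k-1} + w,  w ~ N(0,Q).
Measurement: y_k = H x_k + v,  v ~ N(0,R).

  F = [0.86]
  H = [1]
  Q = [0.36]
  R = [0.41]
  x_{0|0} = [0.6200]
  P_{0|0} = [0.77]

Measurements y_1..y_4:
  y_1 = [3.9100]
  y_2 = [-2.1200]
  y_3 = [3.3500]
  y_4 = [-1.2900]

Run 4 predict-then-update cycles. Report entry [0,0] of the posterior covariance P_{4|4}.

step 1: x^-=[0.5332]  P^-=[0.9295]  S=[1.3395]  K=[0.6939]  nu=[3.3768]  x^+=[2.8764]  P^+=[0.2845]
step 2: x^-=[2.4737]  P^-=[0.5704]  S=[0.9804]  K=[0.5818]  nu=[-4.5937]  x^+=[-0.1990]  P^+=[0.2385]
step 3: x^-=[-0.1711]  P^-=[0.5364]  S=[0.9464]  K=[0.5668]  nu=[3.5211]  x^+=[1.8246]  P^+=[0.2324]
step 4: x^-=[1.5692]  P^-=[0.5319]  S=[0.9419]  K=[0.5647]  nu=[-2.8592]  x^+=[-0.0454]  P^+=[0.2315]

P_post[0,0] = 0.2315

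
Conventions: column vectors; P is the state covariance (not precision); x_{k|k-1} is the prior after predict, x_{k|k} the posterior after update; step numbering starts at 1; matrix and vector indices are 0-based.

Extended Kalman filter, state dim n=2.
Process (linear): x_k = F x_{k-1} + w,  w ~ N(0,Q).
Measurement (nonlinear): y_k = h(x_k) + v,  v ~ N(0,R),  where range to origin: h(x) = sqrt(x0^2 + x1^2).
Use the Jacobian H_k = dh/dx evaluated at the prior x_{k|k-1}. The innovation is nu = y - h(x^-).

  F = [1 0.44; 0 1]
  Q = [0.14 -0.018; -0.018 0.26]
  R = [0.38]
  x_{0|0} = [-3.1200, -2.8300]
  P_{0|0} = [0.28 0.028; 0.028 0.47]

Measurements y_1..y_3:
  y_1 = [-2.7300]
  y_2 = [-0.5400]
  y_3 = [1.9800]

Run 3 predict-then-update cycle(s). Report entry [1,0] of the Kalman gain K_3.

step 1: x^-=[-4.3652, -2.8300]  P^-=[0.5356 0.2168; 0.2168 0.7300]  H_jac=[-0.8391 -0.5440]  S=[1.1711]  K=[-0.4845; -0.4944]  nu=[-7.9323]  x^+=[-0.5220, 1.0921]  P^+=[0.2607 -0.0637; -0.0637 0.4437]
step 2: x^-=[-0.0415, 1.0921]  P^-=[0.4305 0.1135; 0.1135 0.7037]  H_jac=[-0.0380 0.9993]  S=[1.0747]  K=[0.0903; 0.6503]  nu=[-1.6329]  x^+=[-0.1890, 0.0302]  P^+=[0.4218 0.0504; 0.0504 0.2492]
step 3: x^-=[-0.1757, 0.0302]  P^-=[0.6544 0.1420; 0.1420 0.5092]  H_jac=[-0.9855 0.1694]  S=[0.9828]  K=[-0.6317; -0.0546]  nu=[1.8017]  x^+=[-1.3139, -0.0682]  P^+=[0.2622 0.1081; 0.1081 0.5063]

K[1,0] = -0.0546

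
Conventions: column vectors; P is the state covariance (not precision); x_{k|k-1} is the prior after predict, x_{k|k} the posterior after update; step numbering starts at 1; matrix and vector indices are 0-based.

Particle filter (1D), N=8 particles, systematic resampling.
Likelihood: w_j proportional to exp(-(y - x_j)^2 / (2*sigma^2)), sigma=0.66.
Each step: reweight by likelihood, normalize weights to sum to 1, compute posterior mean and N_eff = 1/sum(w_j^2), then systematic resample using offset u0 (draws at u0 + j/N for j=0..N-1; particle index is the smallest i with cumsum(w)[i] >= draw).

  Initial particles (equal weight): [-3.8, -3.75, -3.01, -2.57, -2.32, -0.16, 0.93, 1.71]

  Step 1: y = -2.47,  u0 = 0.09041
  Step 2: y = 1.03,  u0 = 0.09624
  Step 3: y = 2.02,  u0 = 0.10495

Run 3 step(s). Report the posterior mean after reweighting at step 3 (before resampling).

post_mean = -2.3227

step 1: w=[0.0443, 0.0514, 0.2414, 0.3335, 0.3287, 0.0007, 0.0000, 0.0000]  mean=-2.7074  Neff=3.5447  idx=[1, 2, 3, 3, 3, 4, 4, 4]
step 2: w=[0.0000, 0.0008, 0.0399, 0.0399, 0.0399, 0.2932, 0.2932, 0.2932]  mean=-2.3505  Neff=3.8081  idx=[4, 5, 5, 6, 6, 7, 7, 7]
step 3: w=[0.0109, 0.1413, 0.1413, 0.1413, 0.1413, 0.1413, 0.1413, 0.1413]  mean=-2.3227  Neff=7.1490  idx=[1, 2, 3, 4, 5, 6, 6, 7]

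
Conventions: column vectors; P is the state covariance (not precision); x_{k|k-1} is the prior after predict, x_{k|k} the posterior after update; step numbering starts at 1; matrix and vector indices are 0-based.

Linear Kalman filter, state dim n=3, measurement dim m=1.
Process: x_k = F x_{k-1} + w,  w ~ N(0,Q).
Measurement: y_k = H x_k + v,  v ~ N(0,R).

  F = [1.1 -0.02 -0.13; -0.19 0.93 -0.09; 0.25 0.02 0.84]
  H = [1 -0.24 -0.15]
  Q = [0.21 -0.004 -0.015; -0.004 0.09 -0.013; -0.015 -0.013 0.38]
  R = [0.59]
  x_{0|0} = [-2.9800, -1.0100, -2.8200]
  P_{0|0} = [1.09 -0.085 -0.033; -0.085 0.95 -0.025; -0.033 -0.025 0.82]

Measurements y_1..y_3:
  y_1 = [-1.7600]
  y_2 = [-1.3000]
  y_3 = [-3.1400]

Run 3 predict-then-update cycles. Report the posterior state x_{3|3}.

x_post = [-2.5324, 1.2334, -3.1275]

step 1: x^-=[-2.8912, -0.1193, -3.1340]  P^-=[1.5562 -0.3217 0.1644; -0.3217 0.9907 -0.1420; 0.1644 -0.1420 1.0115]  S=[2.3209]  K=[0.6932; -0.2319; 0.0202]  nu=[0.6325]  x^+=[-2.4528, -0.2660, -3.1212]  P^+=[0.4411 0.0513 0.1320; 0.0513 0.8659 -0.1312; 0.1320 -0.1312 1.0106]
step 2: x^-=[-2.2870, 0.4996, -3.2404]  P^-=[0.7204 -0.0420 0.1167; -0.0420 0.8714 -0.2088; 0.1167 -0.2088 1.1725]  S=[1.3571]  K=[0.5254; -0.1619; -0.0067]  nu=[0.6208]  x^+=[-1.9608, 0.3991, -3.2445]  P^+=[0.3458 0.0735 0.1215; 0.0735 0.8358 -0.2102; 0.1215 -0.2102 1.1725]
step 3: x^-=[-1.7431, 1.0357, -3.2076]  P^-=[0.6095 0.0134 0.0654; 0.0134 0.8482 -0.2717; 0.0654 -0.2717 1.2739]  S=[1.2315]  K=[0.4844; -0.1213; -0.0492]  nu=[-1.6295]  x^+=[-2.5324, 1.2334, -3.1275]  P^+=[0.3206 0.0858 0.0947; 0.0858 0.8301 -0.2790; 0.0947 -0.2790 1.2710]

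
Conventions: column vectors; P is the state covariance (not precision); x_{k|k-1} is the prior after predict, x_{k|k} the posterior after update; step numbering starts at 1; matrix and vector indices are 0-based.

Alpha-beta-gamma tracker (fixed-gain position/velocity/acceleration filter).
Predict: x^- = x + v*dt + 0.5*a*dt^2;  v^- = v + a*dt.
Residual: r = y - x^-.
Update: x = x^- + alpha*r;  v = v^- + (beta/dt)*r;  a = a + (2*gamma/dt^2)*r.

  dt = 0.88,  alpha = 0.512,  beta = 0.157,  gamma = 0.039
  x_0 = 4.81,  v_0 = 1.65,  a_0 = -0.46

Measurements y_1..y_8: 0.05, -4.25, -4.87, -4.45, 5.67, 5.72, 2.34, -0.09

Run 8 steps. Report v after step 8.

v_post = 1.3888

step 1: x_pred=6.0839  r=-6.0339  x^+=2.9945  v^+=0.1687  a^+=-1.0678
step 2: x_pred=2.7296  r=-6.9796  x^+=-0.8440  v^+=-2.0161  a^+=-1.7708
step 3: x_pred=-3.3038  r=-1.5662  x^+=-4.1057  v^+=-3.8538  a^+=-1.9285
step 4: x_pred=-8.2438  r=3.7938  x^+=-6.3014  v^+=-4.8741  a^+=-1.5464
step 5: x_pred=-11.1893  r=16.8593  x^+=-2.5573  v^+=-3.2270  a^+=0.1517
step 6: x_pred=-5.3384  r=11.0584  x^+=0.3235  v^+=-1.1206  a^+=1.2656
step 7: x_pred=-0.1726  r=2.5126  x^+=1.1139  v^+=0.4414  a^+=1.5186
step 8: x_pred=2.0903  r=-2.1803  x^+=0.9740  v^+=1.3888  a^+=1.2990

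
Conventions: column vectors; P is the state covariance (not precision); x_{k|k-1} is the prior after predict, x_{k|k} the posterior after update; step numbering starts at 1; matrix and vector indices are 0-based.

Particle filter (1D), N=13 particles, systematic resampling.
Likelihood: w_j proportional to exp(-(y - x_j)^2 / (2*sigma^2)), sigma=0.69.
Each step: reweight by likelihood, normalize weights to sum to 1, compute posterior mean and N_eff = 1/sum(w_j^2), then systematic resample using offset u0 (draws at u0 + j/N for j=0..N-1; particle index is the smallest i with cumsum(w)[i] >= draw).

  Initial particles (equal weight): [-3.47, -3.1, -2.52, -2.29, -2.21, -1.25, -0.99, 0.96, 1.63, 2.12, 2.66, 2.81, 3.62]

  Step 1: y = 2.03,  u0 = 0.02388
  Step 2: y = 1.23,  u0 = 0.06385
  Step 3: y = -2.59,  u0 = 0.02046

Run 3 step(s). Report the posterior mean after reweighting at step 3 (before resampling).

step 1: w=[0.0000, 0.0000, 0.0000, 0.0000, 0.0000, 0.0000, 0.0000, 0.0885, 0.2490, 0.2921, 0.1942, 0.1555, 0.0207]  mean=2.1384  Neff=4.5985  idx=[7, 8, 8, 8, 8, 9, 9, 9, 10, 10, 10, 11, 11]
step 2: w=[0.1516, 0.1384, 0.1384, 0.1384, 0.1384, 0.0712, 0.0712, 0.0712, 0.0191, 0.0191, 0.0191, 0.0119, 0.0119]  mean=1.7203  Neff=8.6067  idx=[0, 0, 1, 2, 2, 3, 3, 4, 4, 5, 6, 7, 11]
step 3: w=[0.4927, 0.4927, 0.0021, 0.0021, 0.0021, 0.0021, 0.0021, 0.0021, 0.0021, 0.0000, 0.0000, 0.0000, 0.0000]  mean=0.9698  Neff=2.0597  idx=[0, 0, 0, 0, 0, 0, 0, 1, 1, 1, 1, 1, 1]

post_mean = 0.9698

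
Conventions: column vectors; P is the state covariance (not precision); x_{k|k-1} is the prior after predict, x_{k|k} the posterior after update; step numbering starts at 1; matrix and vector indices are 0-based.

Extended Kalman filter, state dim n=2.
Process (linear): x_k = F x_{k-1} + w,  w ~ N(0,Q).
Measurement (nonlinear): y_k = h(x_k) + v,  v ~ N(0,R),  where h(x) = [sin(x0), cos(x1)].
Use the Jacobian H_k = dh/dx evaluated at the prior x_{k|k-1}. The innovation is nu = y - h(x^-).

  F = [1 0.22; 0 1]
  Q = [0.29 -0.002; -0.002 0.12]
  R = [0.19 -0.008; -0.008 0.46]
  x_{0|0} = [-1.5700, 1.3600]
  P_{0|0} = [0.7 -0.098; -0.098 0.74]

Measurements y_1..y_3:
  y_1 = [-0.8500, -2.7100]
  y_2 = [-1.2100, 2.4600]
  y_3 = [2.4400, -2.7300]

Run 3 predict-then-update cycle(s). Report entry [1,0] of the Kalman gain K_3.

K[1,0] = 0.1286

step 1: x^-=[-1.2708, 1.3600]  P^-=[0.9827 0.0628; 0.0628 0.8600]  H_jac=[0.2955 0.0000; 0.0000 -0.9779]  S=[0.2758 -0.0261; -0.0261 1.2823]  K=[1.0504 -0.0265; 0.0051 -0.6557]  nu=[0.1053, -2.9192]  x^+=[-1.0829, 3.2747]  P^+=[0.6760 0.0210; 0.0210 0.3085]
step 2: x^-=[-0.3625, 3.2747]  P^-=[0.9902 0.0869; 0.0869 0.4285]  H_jac=[0.9350 0.0000; 0.0000 0.1327]  S=[1.0557 0.0028; 0.0028 0.4675]  K=[0.8770 0.0194; 0.0767 0.1211]  nu=[-0.8554, 3.4512]  x^+=[-1.0455, 3.6272]  P^+=[0.1780 0.0145; 0.0145 0.4154]
step 3: x^-=[-0.2475, 3.6272]  P^-=[0.4945 0.1039; 0.1039 0.5354]  H_jac=[0.9695 0.0000; 0.0000 0.4667]  S=[0.6548 0.0390; 0.0390 0.5766]  K=[0.7301 0.0347; 0.1286 0.4246]  nu=[2.6850, -1.8456]  x^+=[1.6488, 3.1886]  P^+=[0.1428 0.0217; 0.0217 0.4163]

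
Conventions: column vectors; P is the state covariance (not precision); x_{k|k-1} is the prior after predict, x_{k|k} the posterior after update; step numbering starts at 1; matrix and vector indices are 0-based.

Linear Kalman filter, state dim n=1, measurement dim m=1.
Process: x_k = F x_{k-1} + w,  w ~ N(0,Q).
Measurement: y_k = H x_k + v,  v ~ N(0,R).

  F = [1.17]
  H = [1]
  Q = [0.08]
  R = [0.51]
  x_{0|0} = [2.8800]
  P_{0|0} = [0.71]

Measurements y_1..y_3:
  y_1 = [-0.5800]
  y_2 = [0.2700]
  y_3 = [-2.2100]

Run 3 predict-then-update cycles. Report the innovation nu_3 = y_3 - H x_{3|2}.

step 1: x^-=[3.3696]  P^-=[1.0519]  S=[1.5619]  K=[0.6735]  nu=[-3.9496]  x^+=[0.7096]  P^+=[0.3435]
step 2: x^-=[0.8303]  P^-=[0.5502]  S=[1.0602]  K=[0.5190]  nu=[-0.5603]  x^+=[0.5395]  P^+=[0.2647]
step 3: x^-=[0.6312]  P^-=[0.4423]  S=[0.9523]  K=[0.4645]  nu=[-2.8412]  x^+=[-0.6884]  P^+=[0.2369]

innov = [-2.8412]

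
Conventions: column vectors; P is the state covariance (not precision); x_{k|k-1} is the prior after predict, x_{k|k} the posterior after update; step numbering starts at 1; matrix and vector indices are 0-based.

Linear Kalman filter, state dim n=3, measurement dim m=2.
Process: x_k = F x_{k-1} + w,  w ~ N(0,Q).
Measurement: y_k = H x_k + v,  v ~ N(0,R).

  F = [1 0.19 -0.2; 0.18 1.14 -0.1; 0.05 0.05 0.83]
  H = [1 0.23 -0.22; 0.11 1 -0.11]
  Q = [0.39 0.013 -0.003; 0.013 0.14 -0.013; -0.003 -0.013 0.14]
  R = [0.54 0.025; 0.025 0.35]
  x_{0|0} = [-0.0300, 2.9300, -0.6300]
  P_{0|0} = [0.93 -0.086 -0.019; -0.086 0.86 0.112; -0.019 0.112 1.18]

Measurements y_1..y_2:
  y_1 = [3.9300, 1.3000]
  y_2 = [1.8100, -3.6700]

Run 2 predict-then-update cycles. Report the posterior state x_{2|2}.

step 1: x^-=[0.6527, 3.3978, -0.3779]  P^-=[1.3647 0.2642 -0.1484; 0.2642 1.2394 0.0434; -0.1484 0.0434 0.9647]  S=[2.1993 0.7637; 0.7637 1.6698]  K=[0.6817 -0.0539; -0.0207 0.7663; -0.1700 0.0304]  nu=[2.4127, -2.2112]  x^+=[2.4164, 1.6536, -0.8553]  P^+=[0.3939 -0.0356 0.0864; -0.0356 0.2822 0.0967; 0.0864 0.0967 0.9075]
step 2: x^-=[2.9016, 2.4056, -0.5064]  P^-=[0.7750 0.0857 -0.0483; 0.0857 0.4888 0.0325; -0.0483 0.0325 0.7819]  S=[1.4361 0.3280; 0.3280 0.8706]  K=[0.5630 -0.0096; 0.0035 0.5669; -0.1453 -0.0129]  nu=[-1.7563, -6.4504]  x^+=[1.9750, -1.2576, -0.1683]  P^+=[0.3233 -0.0171 0.0710; -0.0171 0.2077 0.0666; 0.0710 0.0666 0.7502]

x_post = [1.9750, -1.2576, -0.1683]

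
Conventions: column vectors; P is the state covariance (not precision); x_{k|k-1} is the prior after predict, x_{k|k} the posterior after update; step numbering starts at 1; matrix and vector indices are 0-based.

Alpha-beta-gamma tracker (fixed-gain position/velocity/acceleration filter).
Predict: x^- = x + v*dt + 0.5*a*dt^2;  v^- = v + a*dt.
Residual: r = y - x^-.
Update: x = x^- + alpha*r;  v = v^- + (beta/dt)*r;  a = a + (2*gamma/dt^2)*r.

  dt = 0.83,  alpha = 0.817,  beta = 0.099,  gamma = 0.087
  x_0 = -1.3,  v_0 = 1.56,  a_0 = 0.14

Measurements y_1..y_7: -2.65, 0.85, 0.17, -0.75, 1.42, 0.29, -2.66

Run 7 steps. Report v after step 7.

step 1: x_pred=0.0430  r=-2.6930  x^+=-2.1572  v^+=1.3550  a^+=-0.5402
step 2: x_pred=-1.2186  r=2.0686  x^+=0.4714  v^+=1.1534  a^+=-0.0177
step 3: x_pred=1.4226  r=-1.2526  x^+=0.3992  v^+=0.9892  a^+=-0.3341
step 4: x_pred=1.1052  r=-1.8552  x^+=-0.4105  v^+=0.4907  a^+=-0.8027
step 5: x_pred=-0.2797  r=1.6997  x^+=1.1089  v^+=0.0272  a^+=-0.3734
step 6: x_pred=1.0029  r=-0.7129  x^+=0.4205  v^+=-0.3678  a^+=-0.5534
step 7: x_pred=-0.0754  r=-2.5846  x^+=-2.1870  v^+=-1.1354  a^+=-1.2062

v_post = -1.1354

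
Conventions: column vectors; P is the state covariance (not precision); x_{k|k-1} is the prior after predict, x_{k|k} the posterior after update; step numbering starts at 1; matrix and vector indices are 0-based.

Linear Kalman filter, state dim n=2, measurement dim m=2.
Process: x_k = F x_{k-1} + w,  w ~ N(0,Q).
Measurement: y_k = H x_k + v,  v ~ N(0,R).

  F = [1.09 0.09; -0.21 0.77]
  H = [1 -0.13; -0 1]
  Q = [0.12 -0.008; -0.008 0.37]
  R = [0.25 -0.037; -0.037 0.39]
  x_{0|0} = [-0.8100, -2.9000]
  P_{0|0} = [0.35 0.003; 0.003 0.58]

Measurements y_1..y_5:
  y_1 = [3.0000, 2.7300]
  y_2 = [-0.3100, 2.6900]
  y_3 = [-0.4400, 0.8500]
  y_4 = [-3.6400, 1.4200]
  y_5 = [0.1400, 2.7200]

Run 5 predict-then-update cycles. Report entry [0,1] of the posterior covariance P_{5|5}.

step 1: x^-=[-1.1439, -2.0629]  P^-=[0.5411 -0.0455; -0.0455 0.7283]  S=[0.8153 -0.1771; -0.1771 1.1183]  K=[0.6858 0.0680; -0.0315 0.6463]  nu=[3.8757, 4.7929]  x^+=[1.8398, 0.9127]  P^+=[0.1691 0.0011; 0.0011 0.2532]
step 2: x^-=[2.0875, 0.3164]  P^-=[0.3232 -0.0282; -0.0282 0.5272]  S=[0.5894 -0.1338; -0.1338 0.9172]  K=[0.5663 0.0518; -0.0349 0.5697]  nu=[-2.3563, 2.3736]  x^+=[0.8762, 1.7509]  P^+=[0.1396 -0.0007; -0.0007 0.2235]
step 3: x^-=[1.1126, 1.1642]  P^-=[0.2875 -0.0251; -0.0251 0.5089]  S=[0.5526 -0.1282; -0.1282 0.8989]  K=[0.5374 0.0488; -0.0349 0.5612]  nu=[-1.4012, -0.3142]  x^+=[0.3442, 1.0367]  P^+=[0.1324 -0.0009; -0.0009 0.2201]
step 4: x^-=[0.4685, 0.7260]  P^-=[0.2790 -0.0238; -0.0238 0.5066]  S=[0.5437 -0.1266; -0.1266 0.8966]  K=[0.5300 0.0483; -0.0344 0.5602]  nu=[-4.0141, 0.6940]  x^+=[-1.6255, 1.2528]  P^+=[0.1306 -0.0008; -0.0008 0.2197]
step 5: x^-=[-1.6591, 1.3060]  P^-=[0.2768 -0.0233; -0.0233 0.5063]  S=[0.5414 -0.1261; -0.1261 0.8963]  K=[0.5281 0.0483; -0.0341 0.5601]  nu=[1.9689, 1.4140]  x^+=[-0.5510, 2.0308]  P^+=[0.1302 -0.0007; -0.0007 0.2197]

P_post[0,1] = -0.0007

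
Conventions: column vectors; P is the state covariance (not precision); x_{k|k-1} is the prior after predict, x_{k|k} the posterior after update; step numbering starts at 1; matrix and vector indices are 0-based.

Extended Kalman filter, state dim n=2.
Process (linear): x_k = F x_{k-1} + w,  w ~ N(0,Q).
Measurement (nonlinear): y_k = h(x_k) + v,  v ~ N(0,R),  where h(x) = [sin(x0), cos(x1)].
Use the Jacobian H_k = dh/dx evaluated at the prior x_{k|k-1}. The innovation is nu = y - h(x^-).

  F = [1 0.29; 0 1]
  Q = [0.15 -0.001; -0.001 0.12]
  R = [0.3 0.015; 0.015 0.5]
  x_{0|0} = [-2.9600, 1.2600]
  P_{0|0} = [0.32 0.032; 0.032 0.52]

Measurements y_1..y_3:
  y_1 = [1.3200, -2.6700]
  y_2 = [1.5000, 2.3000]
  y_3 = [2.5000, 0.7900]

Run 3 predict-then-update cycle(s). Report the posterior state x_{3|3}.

x_post = [-4.7572, 0.9676]

step 1: x^-=[-2.5946, 1.2600]  P^-=[0.5323 0.1818; 0.1818 0.6400]  H_jac=[-0.8541 0.0000; 0.0000 -0.9521]  S=[0.6883 0.1628; 0.1628 1.0801]  K=[-0.6456 -0.0629; -0.0955 -0.5497]  nu=[1.8401, -2.9758]  x^+=[-3.5954, 2.7201]  P^+=[0.2279 0.0432; 0.0432 0.2902]
step 2: x^-=[-2.8066, 2.7201]  P^-=[0.4274 0.1264; 0.1264 0.4102]  H_jac=[-0.9444 0.0000; 0.0000 -0.4092]  S=[0.6812 0.0638; 0.0638 0.5687]  K=[-0.5902 -0.0247; -0.1491 -0.2784]  nu=[1.8288, 3.2125]  x^+=[-3.9652, 1.5530]  P^+=[0.1879 0.0518; 0.0518 0.3457]
step 3: x^-=[-3.5148, 1.5530]  P^-=[0.3970 0.1510; 0.1510 0.4657]  H_jac=[-0.9312 0.0000; 0.0000 -0.9998]  S=[0.6442 0.1556; 0.1556 0.9655]  K=[-0.5577 -0.0665; -0.1060 -0.4651]  nu=[2.1354, 0.7722]  x^+=[-4.7572, 0.9676]  P^+=[0.1808 0.0416; 0.0416 0.2342]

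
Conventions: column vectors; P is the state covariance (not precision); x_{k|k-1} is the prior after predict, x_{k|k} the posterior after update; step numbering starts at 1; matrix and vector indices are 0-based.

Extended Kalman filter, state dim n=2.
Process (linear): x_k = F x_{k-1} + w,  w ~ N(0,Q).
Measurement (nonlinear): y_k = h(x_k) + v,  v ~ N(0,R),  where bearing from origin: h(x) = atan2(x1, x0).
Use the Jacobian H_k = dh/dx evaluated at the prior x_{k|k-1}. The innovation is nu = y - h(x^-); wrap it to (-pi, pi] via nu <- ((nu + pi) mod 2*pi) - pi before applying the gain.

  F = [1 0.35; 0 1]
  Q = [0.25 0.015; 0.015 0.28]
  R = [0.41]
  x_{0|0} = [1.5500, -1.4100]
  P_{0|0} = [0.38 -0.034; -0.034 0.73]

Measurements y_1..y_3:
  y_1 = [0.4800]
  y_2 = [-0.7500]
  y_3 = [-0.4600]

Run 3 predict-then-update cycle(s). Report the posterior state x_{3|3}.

step 1: x^-=[1.0565, -1.4100]  P^-=[0.6956 0.2365; 0.2365 1.0100]  H_jac=[0.4542 0.3403]  S=[0.7436]  K=[0.5331; 0.6067]  nu=[1.4077]  x^+=[1.8070, -0.5559]  P^+=[0.4843 -0.0040; -0.0040 0.7363]
step 2: x^-=[1.6125, -0.5559]  P^-=[0.8216 0.2687; 0.2687 1.0163]  H_jac=[0.1911 0.5543]  S=[0.8092]  K=[0.3781; 0.7596]  nu=[-0.4180]  x^+=[1.4544, -0.8734]  P^+=[0.7060 0.0363; 0.0363 0.5494]
step 3: x^-=[1.1487, -0.8734]  P^-=[1.0487 0.2436; 0.2436 0.8294]  H_jac=[0.4194 0.5516]  S=[0.9596]  K=[0.5984; 0.5832]  nu=[0.1901]  x^+=[1.2625, -0.7626]  P^+=[0.7051 -0.0913; -0.0913 0.5030]

x_post = [1.2625, -0.7626]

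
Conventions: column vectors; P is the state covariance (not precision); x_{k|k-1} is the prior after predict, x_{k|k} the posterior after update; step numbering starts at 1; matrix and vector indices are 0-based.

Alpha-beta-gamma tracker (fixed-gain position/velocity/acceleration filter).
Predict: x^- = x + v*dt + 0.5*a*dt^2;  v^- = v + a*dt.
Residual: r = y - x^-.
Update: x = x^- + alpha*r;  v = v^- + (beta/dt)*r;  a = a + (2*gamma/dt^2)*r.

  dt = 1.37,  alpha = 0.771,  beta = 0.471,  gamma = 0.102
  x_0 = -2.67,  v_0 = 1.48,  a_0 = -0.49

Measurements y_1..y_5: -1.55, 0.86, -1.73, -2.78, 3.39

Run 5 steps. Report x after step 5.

x_post = 1.3344

step 1: x_pred=-1.1022  r=-0.4478  x^+=-1.4475  v^+=0.6548  a^+=-0.5387
step 2: x_pred=-1.0560  r=1.9160  x^+=0.4212  v^+=0.5755  a^+=-0.3304
step 3: x_pred=0.8996  r=-2.6296  x^+=-1.1278  v^+=-0.7812  a^+=-0.6162
step 4: x_pred=-2.7764  r=-0.0036  x^+=-2.7792  v^+=-1.6267  a^+=-0.6166
step 5: x_pred=-5.5864  r=8.9764  x^+=1.3344  v^+=0.6146  a^+=0.3590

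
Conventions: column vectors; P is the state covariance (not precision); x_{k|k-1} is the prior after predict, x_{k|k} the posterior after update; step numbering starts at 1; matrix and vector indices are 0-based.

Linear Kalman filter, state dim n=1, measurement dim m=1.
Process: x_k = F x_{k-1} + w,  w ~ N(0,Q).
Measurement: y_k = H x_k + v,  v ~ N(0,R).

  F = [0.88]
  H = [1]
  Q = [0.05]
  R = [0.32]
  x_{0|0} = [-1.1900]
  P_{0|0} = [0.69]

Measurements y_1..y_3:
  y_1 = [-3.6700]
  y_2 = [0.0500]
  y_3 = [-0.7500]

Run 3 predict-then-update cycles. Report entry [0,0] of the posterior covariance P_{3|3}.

P_post[0,0] = 0.1013

step 1: x^-=[-1.0472]  P^-=[0.5843]  S=[0.9043]  K=[0.6461]  nu=[-2.6228]  x^+=[-2.7419]  P^+=[0.2068]
step 2: x^-=[-2.4129]  P^-=[0.2101]  S=[0.5301]  K=[0.3964]  nu=[2.4629]  x^+=[-1.4367]  P^+=[0.1268]
step 3: x^-=[-1.2643]  P^-=[0.1482]  S=[0.4682]  K=[0.3166]  nu=[0.5143]  x^+=[-1.1015]  P^+=[0.1013]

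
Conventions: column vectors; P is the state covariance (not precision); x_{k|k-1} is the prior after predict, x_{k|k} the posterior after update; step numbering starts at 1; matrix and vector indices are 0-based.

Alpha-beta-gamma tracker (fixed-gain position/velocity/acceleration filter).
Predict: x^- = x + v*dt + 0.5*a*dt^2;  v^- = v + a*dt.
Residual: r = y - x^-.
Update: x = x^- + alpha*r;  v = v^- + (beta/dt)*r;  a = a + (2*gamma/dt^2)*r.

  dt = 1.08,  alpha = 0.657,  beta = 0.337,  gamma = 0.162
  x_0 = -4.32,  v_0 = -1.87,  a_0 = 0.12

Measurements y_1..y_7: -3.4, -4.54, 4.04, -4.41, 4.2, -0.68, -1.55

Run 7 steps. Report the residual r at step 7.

step 1: x_pred=-6.2696  r=2.8696  x^+=-4.3843  v^+=-0.8450  a^+=0.9171
step 2: x_pred=-4.7620  r=0.2220  x^+=-4.6161  v^+=0.2148  a^+=0.9788
step 3: x_pred=-3.8134  r=7.8534  x^+=1.3463  v^+=3.7224  a^+=3.1603
step 4: x_pred=7.2096  r=-11.6196  x^+=-0.4245  v^+=3.5098  a^+=-0.0674
step 5: x_pred=3.3267  r=0.8733  x^+=3.9005  v^+=3.7095  a^+=0.1752
step 6: x_pred=8.0089  r=-8.6889  x^+=2.3003  v^+=1.1874  a^+=-2.2384
step 7: x_pred=2.2773  r=-3.8273  x^+=-0.2372  v^+=-2.4243  a^+=-3.3015

resid = -3.8273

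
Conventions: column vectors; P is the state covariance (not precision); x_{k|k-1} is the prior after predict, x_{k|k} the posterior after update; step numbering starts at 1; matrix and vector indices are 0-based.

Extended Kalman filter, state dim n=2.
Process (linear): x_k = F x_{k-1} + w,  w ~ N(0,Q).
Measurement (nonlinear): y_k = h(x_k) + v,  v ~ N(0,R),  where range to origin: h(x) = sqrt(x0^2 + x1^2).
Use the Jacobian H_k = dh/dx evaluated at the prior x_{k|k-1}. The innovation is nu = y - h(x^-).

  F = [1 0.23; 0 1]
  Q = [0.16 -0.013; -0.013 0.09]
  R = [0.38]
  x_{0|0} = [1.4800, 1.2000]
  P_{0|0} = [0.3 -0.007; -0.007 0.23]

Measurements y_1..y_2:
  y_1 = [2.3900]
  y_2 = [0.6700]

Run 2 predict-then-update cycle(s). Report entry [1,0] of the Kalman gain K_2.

K[1,0] = 0.2138

step 1: x^-=[1.7560, 1.2000]  P^-=[0.4689 0.0329; 0.0329 0.3200]  H_jac=[0.8256 0.5642]  S=[0.8322]  K=[0.4876; 0.2496]  nu=[0.2631]  x^+=[1.8843, 1.2657]  P^+=[0.2711 -0.0684; -0.0684 0.2682]
step 2: x^-=[2.1754, 1.2657]  P^-=[0.4139 -0.0197; -0.0197 0.3582]  H_jac=[0.8644 0.5029]  S=[0.7626]  K=[0.4561; 0.2138]  nu=[-1.8468]  x^+=[1.3331, 0.8707]  P^+=[0.2552 -0.0941; -0.0941 0.3233]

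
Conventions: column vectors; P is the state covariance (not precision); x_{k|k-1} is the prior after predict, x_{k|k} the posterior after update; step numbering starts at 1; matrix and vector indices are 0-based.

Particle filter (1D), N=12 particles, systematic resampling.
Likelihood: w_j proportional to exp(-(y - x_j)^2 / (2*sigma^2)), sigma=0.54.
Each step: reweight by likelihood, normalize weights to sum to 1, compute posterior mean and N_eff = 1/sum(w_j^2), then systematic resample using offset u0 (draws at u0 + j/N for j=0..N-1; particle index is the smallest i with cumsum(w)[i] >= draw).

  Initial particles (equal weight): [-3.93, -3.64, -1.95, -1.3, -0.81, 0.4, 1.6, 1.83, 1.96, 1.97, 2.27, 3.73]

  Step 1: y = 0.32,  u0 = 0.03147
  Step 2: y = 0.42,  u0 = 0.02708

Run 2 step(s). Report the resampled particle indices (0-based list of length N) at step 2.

step 1: w=[0.0000, 0.0000, 0.0001, 0.0092, 0.0923, 0.8151, 0.0496, 0.0165, 0.0082, 0.0077, 0.0012, 0.0000]  mean=0.3829  Neff=1.4795  idx=[4, 5, 5, 5, 5, 5, 5, 5, 5, 5, 5, 6]
step 2: w=[0.0074, 0.0984, 0.0984, 0.0984, 0.0984, 0.0984, 0.0984, 0.0984, 0.0984, 0.0984, 0.0984, 0.0090]  mean=0.4020  Neff=10.3217  idx=[1, 2, 2, 3, 4, 5, 6, 7, 7, 8, 9, 10]

resampled_idx = [1, 2, 2, 3, 4, 5, 6, 7, 7, 8, 9, 10]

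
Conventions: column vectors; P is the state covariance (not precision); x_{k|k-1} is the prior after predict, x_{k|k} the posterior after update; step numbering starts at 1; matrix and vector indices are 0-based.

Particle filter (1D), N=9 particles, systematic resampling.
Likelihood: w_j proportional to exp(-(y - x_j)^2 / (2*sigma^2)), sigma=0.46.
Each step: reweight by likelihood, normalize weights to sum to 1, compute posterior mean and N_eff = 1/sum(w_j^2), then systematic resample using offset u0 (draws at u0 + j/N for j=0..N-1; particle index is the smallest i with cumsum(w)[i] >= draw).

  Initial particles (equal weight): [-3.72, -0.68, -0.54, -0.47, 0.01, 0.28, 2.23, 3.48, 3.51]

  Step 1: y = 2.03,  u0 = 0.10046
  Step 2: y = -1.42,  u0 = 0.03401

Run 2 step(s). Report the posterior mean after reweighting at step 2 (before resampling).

post_mean = 2.2300

step 1: w=[0.0000, 0.0000, 0.0000, 0.0000, 0.0001, 0.0008, 0.9855, 0.0075, 0.0061]  mean=2.2456  Neff=1.0296  idx=[6, 6, 6, 6, 6, 6, 6, 6, 7]
step 2: w=[0.1250, 0.1250, 0.1250, 0.1250, 0.1250, 0.1250, 0.1250, 0.1250, 0.0000]  mean=2.2300  Neff=8.0000  idx=[0, 1, 2, 2, 3, 4, 5, 6, 7]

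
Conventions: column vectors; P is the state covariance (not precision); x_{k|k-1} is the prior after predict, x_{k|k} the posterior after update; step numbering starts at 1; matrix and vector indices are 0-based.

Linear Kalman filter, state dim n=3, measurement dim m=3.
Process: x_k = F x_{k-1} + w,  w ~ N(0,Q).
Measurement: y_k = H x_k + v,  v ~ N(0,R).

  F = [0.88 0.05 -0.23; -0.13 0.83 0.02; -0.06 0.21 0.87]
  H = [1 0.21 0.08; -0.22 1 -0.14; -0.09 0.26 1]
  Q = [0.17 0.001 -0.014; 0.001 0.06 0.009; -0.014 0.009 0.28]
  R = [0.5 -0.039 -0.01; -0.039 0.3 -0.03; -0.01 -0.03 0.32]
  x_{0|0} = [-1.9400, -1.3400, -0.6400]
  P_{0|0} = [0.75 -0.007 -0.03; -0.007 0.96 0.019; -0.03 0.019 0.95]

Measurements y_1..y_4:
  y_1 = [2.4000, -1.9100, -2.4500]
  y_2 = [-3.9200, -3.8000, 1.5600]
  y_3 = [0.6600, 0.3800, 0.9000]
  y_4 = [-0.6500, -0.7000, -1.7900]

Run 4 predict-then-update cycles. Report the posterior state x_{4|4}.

step 1: x^-=[-1.6270, -0.8728, -0.7218]  P^-=[0.8145 -0.0594 -0.2584; -0.0594 0.7367 0.2165; -0.2584 0.2165 1.0543]  S=[1.2948 -0.0803 -0.1796; -0.0803 1.0464 0.3010; -0.1796 0.3010 1.5926]  K=[0.5783 -0.1112 -0.1317; 0.1488 0.6551 0.1525; -0.0038 -0.0897 0.7285]  nu=[4.2680, -1.4962, -1.6477]  x^+=[1.2248, -1.4694, -1.8041]  P^+=[0.2944 0.0099 -0.0207; 0.0099 0.1856 -0.0197; -0.0207 -0.0197 0.2391]
step 2: x^-=[1.4193, -1.4149, -1.9517]  P^-=[0.4208 -0.0161 -0.0897; -0.0161 0.1902 0.0351; -0.0897 0.0351 0.4649]  S=[0.9122 -0.0963 -0.0851; -0.0963 0.5115 0.0175; -0.0851 0.0175 0.8364]  K=[0.4283 -0.1035 -0.1118; 0.0790 0.3806 0.1029; 0.0002 -0.0398 0.5773]  nu=[-4.8860, -2.3461, 4.0073]  x^+=[-0.8786, -2.2813, 0.4541]  P^+=[0.2204 0.0016 -0.0175; 0.0016 0.1074 -0.0071; -0.0175 -0.0071 0.1862]
step 3: x^-=[-0.9917, -1.7702, -0.0313]  P^-=[0.3582 -0.0189 -0.0751; -0.0189 0.1373 0.0294; -0.0751 0.0294 0.4257]  S=[0.8480 -0.0985 -0.0730; -0.0985 0.4584 -0.0001; -0.0730 -0.0001 0.7876]  K=[0.3891 -0.1067 -0.1065; 0.0585 0.3121 0.0903; 0.0037 -0.0289 0.5591]  nu=[2.0259, 1.9276, 1.3023]  x^+=[-0.5478, -0.9324, 0.6487]  P^+=[0.2015 -0.0019 -0.0161; -0.0019 0.0877 -0.0040; -0.0161 -0.0040 0.1793]
step 4: x^-=[-0.6779, -0.6897, 0.4014]  P^-=[0.3422 -0.0206 -0.0725; -0.0206 0.1242 0.0280; -0.0725 0.0280 0.4206]  S=[0.8310 -0.0997 -0.0708; -0.0997 0.4458 -0.0047; -0.0708 -0.0047 0.7804]  K=[0.3775 -0.1090 -0.1056; 0.0517 0.2925 0.0862; 0.0046 -0.0265 0.5569]  nu=[0.1406, -0.1032, -2.0731]  x^+=[-0.3946, -0.8913, -0.7498]  P^+=[0.1960 -0.0034 -0.0158; -0.0034 0.0820 -0.0033; -0.0158 -0.0033 0.1784]

x_post = [-0.3946, -0.8913, -0.7498]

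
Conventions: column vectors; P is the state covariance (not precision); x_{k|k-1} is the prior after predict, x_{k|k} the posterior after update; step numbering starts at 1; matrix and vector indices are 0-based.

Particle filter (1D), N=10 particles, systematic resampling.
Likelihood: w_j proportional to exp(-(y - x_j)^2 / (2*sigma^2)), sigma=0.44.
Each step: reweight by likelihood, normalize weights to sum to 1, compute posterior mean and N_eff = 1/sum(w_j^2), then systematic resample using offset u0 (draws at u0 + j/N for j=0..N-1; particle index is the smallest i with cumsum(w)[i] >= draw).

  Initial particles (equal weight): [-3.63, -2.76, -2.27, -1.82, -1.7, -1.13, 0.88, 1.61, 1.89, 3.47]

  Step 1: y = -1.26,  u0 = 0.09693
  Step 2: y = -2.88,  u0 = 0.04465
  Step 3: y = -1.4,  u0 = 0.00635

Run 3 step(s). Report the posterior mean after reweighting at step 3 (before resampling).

step 1: w=[0.0000, 0.0014, 0.0344, 0.2135, 0.2911, 0.4595, 0.0000, 0.0000, 0.0000, 0.0000]  mean=-1.4849  Neff=2.9185  idx=[3, 3, 4, 4, 4, 5, 5, 5, 5, 5]
step 2: w=[0.2831, 0.2831, 0.1414, 0.1414, 0.1414, 0.0019, 0.0019, 0.0019, 0.0019, 0.0019]  mean=-1.7626  Neff=4.5382  idx=[0, 0, 0, 1, 1, 1, 2, 3, 3, 4]
step 3: w=[0.0909, 0.0909, 0.0909, 0.0909, 0.0909, 0.0909, 0.1136, 0.1136, 0.1136, 0.1136]  mean=-1.7655  Neff=9.8776  idx=[0, 1, 2, 3, 4, 5, 6, 7, 8, 9]

post_mean = -1.7655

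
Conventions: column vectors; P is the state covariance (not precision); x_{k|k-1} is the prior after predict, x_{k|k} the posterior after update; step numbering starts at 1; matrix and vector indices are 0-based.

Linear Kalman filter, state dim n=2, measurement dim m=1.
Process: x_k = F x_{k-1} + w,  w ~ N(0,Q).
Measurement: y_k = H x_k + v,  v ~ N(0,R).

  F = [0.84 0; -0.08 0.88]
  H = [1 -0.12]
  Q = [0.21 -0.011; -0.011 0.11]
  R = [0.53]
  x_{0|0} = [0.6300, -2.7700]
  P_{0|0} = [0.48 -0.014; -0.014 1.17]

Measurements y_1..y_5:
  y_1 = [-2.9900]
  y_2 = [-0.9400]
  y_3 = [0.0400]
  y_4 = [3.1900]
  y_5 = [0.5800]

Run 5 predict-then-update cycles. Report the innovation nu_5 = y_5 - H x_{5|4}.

step 1: x^-=[0.5292, -2.4880]  P^-=[0.5487 -0.0536; -0.0536 1.0211]  S=[1.1063]  K=[0.5018; -0.1592]  nu=[-3.8178]  x^+=[-1.3866, -1.8801]  P^+=[0.2701 0.0348; 0.0348 0.9930]
step 2: x^-=[-1.1647, -1.5436]  P^-=[0.4006 -0.0034; -0.0034 0.8758]  S=[0.9440]  K=[0.4248; -0.1150]  nu=[0.0395]  x^+=[-1.1479, -1.5481]  P^+=[0.2303 0.0427; 0.0427 0.8634]
step 3: x^-=[-0.9643, -1.2705]  P^-=[0.3725 0.0051; 0.0051 0.7741]  S=[0.9124]  K=[0.4076; -0.0963]  nu=[0.8518]  x^+=[-0.6171, -1.3525]  P^+=[0.2209 0.0409; 0.0409 0.7656]
step 4: x^-=[-0.5184, -1.1408]  P^-=[0.3659 0.0044; 0.0044 0.6985]  S=[0.9049]  K=[0.4038; -0.0878]  nu=[3.5715]  x^+=[0.9236, -1.4545]  P^+=[0.2184 0.0364; 0.0364 0.6916]
step 5: x^-=[0.7758, -1.3538]  P^-=[0.3641 0.0013; 0.0013 0.6418]  S=[0.9030]  K=[0.4030; -0.0839]  nu=[-0.3583]  x^+=[0.6314, -1.3238]  P^+=[0.2174 0.0318; 0.0318 0.6355]

innov = [-0.3583]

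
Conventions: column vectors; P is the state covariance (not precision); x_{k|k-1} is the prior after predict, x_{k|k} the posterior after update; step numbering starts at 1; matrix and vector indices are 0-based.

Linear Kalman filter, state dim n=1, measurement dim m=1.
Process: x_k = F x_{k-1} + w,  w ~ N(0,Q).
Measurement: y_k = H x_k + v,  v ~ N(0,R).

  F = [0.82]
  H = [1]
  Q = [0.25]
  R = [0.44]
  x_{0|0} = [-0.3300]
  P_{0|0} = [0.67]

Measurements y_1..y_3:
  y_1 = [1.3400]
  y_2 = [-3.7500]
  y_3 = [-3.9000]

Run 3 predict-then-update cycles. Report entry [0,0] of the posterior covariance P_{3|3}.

P_post[0,0] = 0.2086

step 1: x^-=[-0.2706]  P^-=[0.7005]  S=[1.1405]  K=[0.6142]  nu=[1.6106]  x^+=[0.7186]  P^+=[0.2703]
step 2: x^-=[0.5893]  P^-=[0.4317]  S=[0.8717]  K=[0.4952]  nu=[-4.3393]  x^+=[-1.5597]  P^+=[0.2179]
step 3: x^-=[-1.2790]  P^-=[0.3965]  S=[0.8365]  K=[0.4740]  nu=[-2.6210]  x^+=[-2.5214]  P^+=[0.2086]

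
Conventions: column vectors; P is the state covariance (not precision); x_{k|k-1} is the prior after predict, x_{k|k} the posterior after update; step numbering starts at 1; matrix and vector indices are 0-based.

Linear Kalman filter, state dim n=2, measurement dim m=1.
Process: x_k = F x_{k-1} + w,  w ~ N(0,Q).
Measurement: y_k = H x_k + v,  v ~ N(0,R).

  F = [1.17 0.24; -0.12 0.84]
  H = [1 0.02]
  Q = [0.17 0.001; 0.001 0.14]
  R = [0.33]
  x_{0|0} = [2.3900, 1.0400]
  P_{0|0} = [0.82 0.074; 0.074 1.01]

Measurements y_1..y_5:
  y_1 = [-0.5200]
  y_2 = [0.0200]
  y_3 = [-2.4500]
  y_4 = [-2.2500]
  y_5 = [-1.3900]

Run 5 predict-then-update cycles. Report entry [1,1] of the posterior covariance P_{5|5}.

P_post[1,1] = 0.4807

step 1: x^-=[3.0459, 0.5868]  P^-=[1.3922 0.1601; 0.1601 0.8495]  S=[1.7290]  K=[0.8071; 0.1024]  nu=[-3.5776]  x^+=[0.1584, 0.2204]  P^+=[0.2660 0.0172; 0.0172 0.8314]
step 2: x^-=[0.2383, 0.1661]  P^-=[0.5917 0.1476; 0.1476 0.7270]  S=[0.9278]  K=[0.6408; 0.1748]  nu=[-0.2216]  x^+=[0.0963, 0.1274]  P^+=[0.2106 0.0437; 0.0437 0.6987]
step 3: x^-=[0.1432, 0.0955]  P^-=[0.5231 0.1540; 0.1540 0.6272]  S=[0.8595]  K=[0.6122; 0.1937]  nu=[-2.5951]  x^+=[-1.4455, -0.4073]  P^+=[0.2010 0.0520; 0.0520 0.5949]
step 4: x^-=[-1.7890, -0.1687]  P^-=[0.5086 0.1424; 0.1424 0.5522]  S=[0.8445]  K=[0.6056; 0.1817]  nu=[-0.4577]  x^+=[-2.0661, -0.2518]  P^+=[0.1989 0.0495; 0.0495 0.5243]
step 5: x^-=[-2.4778, 0.0364]  P^-=[0.5002 0.1260; 0.1260 0.5029]  S=[0.8354]  K=[0.6017; 0.1628]  nu=[1.0871]  x^+=[-1.8237, 0.2134]  P^+=[0.1977 0.0441; 0.0441 0.4807]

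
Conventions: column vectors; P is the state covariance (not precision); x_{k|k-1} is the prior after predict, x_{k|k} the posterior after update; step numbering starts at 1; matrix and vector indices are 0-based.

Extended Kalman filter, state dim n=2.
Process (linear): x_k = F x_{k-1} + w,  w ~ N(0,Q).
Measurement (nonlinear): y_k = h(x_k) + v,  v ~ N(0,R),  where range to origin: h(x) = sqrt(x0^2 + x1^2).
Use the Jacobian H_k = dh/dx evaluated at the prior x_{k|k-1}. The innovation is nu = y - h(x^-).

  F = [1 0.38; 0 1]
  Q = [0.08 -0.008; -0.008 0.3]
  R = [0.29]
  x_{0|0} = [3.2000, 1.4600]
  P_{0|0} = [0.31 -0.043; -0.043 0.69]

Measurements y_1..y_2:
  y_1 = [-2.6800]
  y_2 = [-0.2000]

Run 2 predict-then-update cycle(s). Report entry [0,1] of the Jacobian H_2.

step 1: x^-=[3.7548, 1.4600]  P^-=[0.4570 0.2112; 0.2112 0.9900]  H_jac=[0.9320 0.3624]  S=[0.9596]  K=[0.5236; 0.5790]  nu=[-6.7087]  x^+=[0.2424, -2.4243]  P^+=[0.1939 -0.0797; -0.0797 0.6683]
step 2: x^-=[-0.6788, -2.4243]  P^-=[0.3098 0.1662; 0.1662 0.9683]  H_jac=[-0.2696 -0.9630]  S=[1.2968]  K=[-0.1879; -0.7536]  nu=[-2.7175]  x^+=[-0.1683, -0.3763]  P^+=[0.2641 -0.0174; -0.0174 0.2318]

H_jac[0,1] = -0.9630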